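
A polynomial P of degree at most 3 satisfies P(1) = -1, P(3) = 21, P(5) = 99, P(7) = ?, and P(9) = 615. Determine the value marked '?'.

The 4 known points determine the degree-3 polynomial uniquely.
Write P(t) = at^3 + bt^2 + ct + d. Substituting each data point gives a linear system:
  a + b + c + d = -1
  27a + 9b + 3c + d = 21
  125a + 25b + 5c + d = 99
  729a + 81b + 9c + d = 615
Solving the system yields a = 1, b = -2, c = 6, d = -6.
So P(t) = t^3 - 2t^2 + 6t - 6.
Then P(7) = 281.

281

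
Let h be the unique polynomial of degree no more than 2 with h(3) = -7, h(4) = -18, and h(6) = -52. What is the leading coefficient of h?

-2

Write h(s) = as^2 + bs + c. Substituting each data point gives a linear system:
  9a + 3b + c = -7
  16a + 4b + c = -18
  36a + 6b + c = -52
Solving the system yields a = -2, b = 3, c = 2.
So h(s) = -2s^2 + 3s + 2.
The leading coefficient is -2.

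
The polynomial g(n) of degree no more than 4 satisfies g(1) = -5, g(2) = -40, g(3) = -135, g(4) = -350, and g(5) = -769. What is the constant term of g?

Write g(n) = an^4 + bn^3 + cn^2 + dn + e. Substituting each data point gives a linear system:
  a + b + c + d + e = -5
  16a + 8b + 4c + 2d + e = -40
  81a + 27b + 9c + 3d + e = -135
  256a + 64b + 16c + 4d + e = -350
  625a + 125b + 25c + 5d + e = -769
Solving the system yields a = -1, b = 0, c = -5, d = -5, e = 6.
So g(n) = -n^4 - 5n^2 - 5n + 6.
The constant term is 6.

6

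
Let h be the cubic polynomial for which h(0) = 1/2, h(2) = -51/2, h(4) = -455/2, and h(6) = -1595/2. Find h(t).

h(t) = -4t^3 + 2t^2 - t + 1/2

Using the Lagrange interpolation formula with nodes 0, 2, 4, 6:
  L_0(t) = (t - 2)(t - 4)(t - 6) / -48
  L_1(t) = t(t - 4)(t - 6) / 16
  L_2(t) = t(t - 2)(t - 6) / -16
  L_3(t) = t(t - 2)(t - 4) / 48
Then h(t) = 1/2·L_0(t) - 51/2·L_1(t) - 455/2·L_2(t) - 1595/2·L_3(t).
Expanding and collecting terms gives h(t) = -4t^3 + 2t^2 - t + 1/2.
Check: h(6) = -1595/2. ✓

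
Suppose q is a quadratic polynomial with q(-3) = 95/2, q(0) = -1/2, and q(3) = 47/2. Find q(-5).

239/2

Using the Lagrange interpolation formula with nodes -3, 0, 3:
  L_0(s) = s(s - 3) / 18
  L_1(s) = (s + 3)(s - 3) / -9
  L_2(s) = (s + 3)s / 18
Then q(s) = 95/2·L_0(s) - 1/2·L_1(s) + 47/2·L_2(s).
Expanding and collecting terms gives q(s) = 4s^2 - 4s - 1/2.
Evaluating at s = -5: q(-5) = 239/2.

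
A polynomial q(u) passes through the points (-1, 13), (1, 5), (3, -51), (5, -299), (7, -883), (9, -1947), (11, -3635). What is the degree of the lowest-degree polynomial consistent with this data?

Forward differences of the values at u = -1, 1, 3, 5, 7, 9, 11:
  q  : 13  5  -51  -299  -883  -1947  -3635
  Δ  : -8  -56  -248  -584  -1064  -1688
  Δ^2: -48  -192  -336  -480  -624
  Δ^3: -144  -144  -144  -144
  Δ^4: 0  0  0
  Δ^5: 0  0
  Δ^6: 0
The third differences are constant (-144) and nonzero, while all higher differences vanish, so the minimal degree is 3.

3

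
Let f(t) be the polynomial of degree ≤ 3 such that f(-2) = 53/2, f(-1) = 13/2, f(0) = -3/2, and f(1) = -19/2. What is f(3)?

-147/2

Using the Lagrange interpolation formula with nodes -2, -1, 0, 1:
  L_0(t) = (t + 1)t(t - 1) / -6
  L_1(t) = (t + 2)t(t - 1) / 2
  L_2(t) = (t + 2)(t + 1)(t - 1) / -2
  L_3(t) = (t + 2)(t + 1)t / 6
Then f(t) = 53/2·L_0(t) + 13/2·L_1(t) - 3/2·L_2(t) - 19/2·L_3(t).
Expanding and collecting terms gives f(t) = -2t³ - 6t - 3/2.
Evaluating at t = 3: f(3) = -147/2.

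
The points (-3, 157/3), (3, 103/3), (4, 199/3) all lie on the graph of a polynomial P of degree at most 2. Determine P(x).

Write P(x) = ax^2 + bx + c. Substituting each data point gives a linear system:
  9a - 3b + c = 157/3
  9a + 3b + c = 103/3
  16a + 4b + c = 199/3
Solving the system yields a = 5, b = -3, c = -5/3.
So P(x) = 5x² - 3x - 5/3.
Check: P(3) = 103/3. ✓

P(x) = 5x^2 - 3x - 5/3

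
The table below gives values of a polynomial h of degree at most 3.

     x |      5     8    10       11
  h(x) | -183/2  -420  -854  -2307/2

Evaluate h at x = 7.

-547/2

Write h(x) = ax^3 + bx^2 + cx + d. Substituting each data point gives a linear system:
  125a + 25b + 5c + d = -183/2
  512a + 64b + 8c + d = -420
  1000a + 100b + 10c + d = -854
  1331a + 121b + 11c + d = -2307/2
Solving the system yields a = -1, b = 3/2, c = 0, d = -4.
So h(x) = -x³ + (3/2)x² - 4.
Then h(7) = -547/2.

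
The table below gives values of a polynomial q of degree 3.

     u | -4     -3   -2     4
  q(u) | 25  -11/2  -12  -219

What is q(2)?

-38

Using the Lagrange interpolation formula with nodes -4, -3, -2, 4:
  L_0(u) = (u + 3)(u + 2)(u - 4) / -16
  L_1(u) = (u + 4)(u + 2)(u - 4) / 7
  L_2(u) = (u + 4)(u + 3)(u - 4) / -12
  L_3(u) = (u + 4)(u + 3)(u + 2) / 336
Then q(u) = 25·L_0(u) - 11/2·L_1(u) - 12·L_2(u) - 219·L_3(u).
Expanding and collecting terms gives q(u) = -2u^3 - 6u^2 + (3/2)u - 1.
Evaluating at u = 2: q(2) = -38.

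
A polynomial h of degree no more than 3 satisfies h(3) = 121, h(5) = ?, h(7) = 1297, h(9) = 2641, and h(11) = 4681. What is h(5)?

The 4 known points determine the degree-3 polynomial uniquely.
Write h(u) = au^3 + bu^2 + cu + d. Substituting each data point gives a linear system:
  27a + 9b + 3c + d = 121
  343a + 49b + 7c + d = 1297
  729a + 81b + 9c + d = 2641
  1331a + 121b + 11c + d = 4681
Solving the system yields a = 3, b = 6, c = -3, d = -5.
So h(u) = 3u^3 + 6u^2 - 3u - 5.
Then h(5) = 505.

505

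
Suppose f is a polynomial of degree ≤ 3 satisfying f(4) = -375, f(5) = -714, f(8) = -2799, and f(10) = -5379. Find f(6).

-1211

Write f(s) = as^3 + bs^2 + cs + d. Substituting each data point gives a linear system:
  64a + 16b + 4c + d = -375
  125a + 25b + 5c + d = -714
  512a + 64b + 8c + d = -2799
  1000a + 100b + 10c + d = -5379
Solving the system yields a = -5, b = -4, c = 2, d = 1.
So f(s) = -5s^3 - 4s^2 + 2s + 1.
Then f(6) = -1211.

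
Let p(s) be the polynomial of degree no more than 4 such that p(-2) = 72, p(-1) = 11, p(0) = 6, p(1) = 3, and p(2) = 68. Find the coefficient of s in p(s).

-5

Write p(s) = as^4 + bs^3 + cs^2 + ds + e. Substituting each data point gives a linear system:
  16a - 8b + 4c - 2d + e = 72
  a - b + c - d + e = 11
  e = 6
  a + b + c + d + e = 3
  16a + 8b + 4c + 2d + e = 68
Solving the system yields a = 5, b = 1, c = -4, d = -5, e = 6.
So p(s) = 5s^4 + s^3 - 4s^2 - 5s + 6.
The coefficient of s is -5.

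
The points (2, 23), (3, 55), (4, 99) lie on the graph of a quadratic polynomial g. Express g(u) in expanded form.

Write g(u) = au^2 + bu + c. Substituting each data point gives a linear system:
  4a + 2b + c = 23
  9a + 3b + c = 55
  16a + 4b + c = 99
Solving the system yields a = 6, b = 2, c = -5.
So g(u) = 6u^2 + 2u - 5.
Check: g(3) = 55. ✓

g(u) = 6u^2 + 2u - 5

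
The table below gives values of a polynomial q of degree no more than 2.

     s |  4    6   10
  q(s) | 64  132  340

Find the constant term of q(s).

0

Write q(s) = as^2 + bs + c. Substituting each data point gives a linear system:
  16a + 4b + c = 64
  36a + 6b + c = 132
  100a + 10b + c = 340
Solving the system yields a = 3, b = 4, c = 0.
So q(s) = 3s^2 + 4s.
The constant term is 0.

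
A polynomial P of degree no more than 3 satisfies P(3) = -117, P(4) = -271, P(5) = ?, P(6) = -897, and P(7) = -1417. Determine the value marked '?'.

The 4 known points determine the degree-3 polynomial uniquely.
Write P(s) = as^3 + bs^2 + cs + d. Substituting each data point gives a linear system:
  27a + 9b + 3c + d = -117
  64a + 16b + 4c + d = -271
  216a + 36b + 6c + d = -897
  343a + 49b + 7c + d = -1417
Solving the system yields a = -4, b = -1, c = 1, d = -3.
So P(s) = -4s^3 - s^2 + s - 3.
Then P(5) = -523.

-523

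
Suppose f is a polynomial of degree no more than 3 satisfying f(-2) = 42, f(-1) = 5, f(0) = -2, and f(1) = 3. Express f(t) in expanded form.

Using the Lagrange interpolation formula with nodes -2, -1, 0, 1:
  L_0(t) = (t + 1)t(t - 1) / -6
  L_1(t) = (t + 2)t(t - 1) / 2
  L_2(t) = (t + 2)(t + 1)(t - 1) / -2
  L_3(t) = (t + 2)(t + 1)t / 6
Then f(t) = 42·L_0(t) + 5·L_1(t) - 2·L_2(t) + 3·L_3(t).
Expanding and collecting terms gives f(t) = -3t^3 + 6t^2 + 2t - 2.
Check: f(-1) = 5. ✓

f(t) = -3t^3 + 6t^2 + 2t - 2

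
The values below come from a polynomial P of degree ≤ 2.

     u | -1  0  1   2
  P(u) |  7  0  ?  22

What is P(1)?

5

On equispaced nodes a degree-2 polynomial has vanishing third forward difference, so
  - P(-1) + 3·P(0) - 3·P(1) + P(2) = 0.
Substituting the known values and solving for P(1):
  -3·P(1) = -15
  P(1) = 5.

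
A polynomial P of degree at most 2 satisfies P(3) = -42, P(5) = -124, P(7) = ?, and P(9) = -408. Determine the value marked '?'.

The 3 known points determine the degree-2 polynomial uniquely.
Write P(s) = as^2 + bs + c. Substituting each data point gives a linear system:
  9a + 3b + c = -42
  25a + 5b + c = -124
  81a + 9b + c = -408
Solving the system yields a = -5, b = -1, c = 6.
So P(s) = -5s^2 - s + 6.
Then P(7) = -246.

-246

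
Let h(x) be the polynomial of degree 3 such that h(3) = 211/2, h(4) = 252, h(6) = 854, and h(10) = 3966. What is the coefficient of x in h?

2

Write h(x) = ax^3 + bx^2 + cx + d. Substituting each data point gives a linear system:
  27a + 9b + 3c + d = 211/2
  64a + 16b + 4c + d = 252
  216a + 36b + 6c + d = 854
  1000a + 100b + 10c + d = 3966
Solving the system yields a = 4, b = -1/2, c = 2, d = -4.
So h(x) = 4x^3 - (1/2)x^2 + 2x - 4.
The coefficient of x is 2.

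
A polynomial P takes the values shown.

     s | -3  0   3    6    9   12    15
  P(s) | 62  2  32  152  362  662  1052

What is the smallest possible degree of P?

Forward differences of the values at s = -3, 0, 3, 6, 9, 12, 15:
  P  : 62  2  32  152  362  662  1052
  Δ  : -60  30  120  210  300  390
  Δ^2: 90  90  90  90  90
  Δ^3: 0  0  0  0
  Δ^4: 0  0  0
  Δ^5: 0  0
  Δ^6: 0
The second differences are constant (90) and nonzero, while all higher differences vanish, so the minimal degree is 2.

2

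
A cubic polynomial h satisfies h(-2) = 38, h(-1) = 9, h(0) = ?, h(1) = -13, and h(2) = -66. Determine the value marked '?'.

The 4 known points determine the degree-3 polynomial uniquely.
Write h(x) = ax^3 + bx^2 + cx + d. Substituting each data point gives a linear system:
  -8a + 4b - 2c + d = 38
  -a + b - c + d = 9
  a + b + c + d = -13
  8a + 4b + 2c + d = -66
Solving the system yields a = -5, b = -4, c = -6, d = 2.
So h(x) = -5x³ - 4x² - 6x + 2.
Then h(0) = 2.

2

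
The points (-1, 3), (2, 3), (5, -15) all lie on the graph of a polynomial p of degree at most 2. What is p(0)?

Write p(n) = an^2 + bn + c. Substituting each data point gives a linear system:
  a - b + c = 3
  4a + 2b + c = 3
  25a + 5b + c = -15
Solving the system yields a = -1, b = 1, c = 5.
So p(n) = -n^2 + n + 5.
Then p(0) = 5.

5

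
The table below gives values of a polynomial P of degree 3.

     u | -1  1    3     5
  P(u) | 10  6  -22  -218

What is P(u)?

Using the Lagrange interpolation formula with nodes -1, 1, 3, 5:
  L_0(u) = (u - 1)(u - 3)(u - 5) / -48
  L_1(u) = (u + 1)(u - 3)(u - 5) / 16
  L_2(u) = (u + 1)(u - 1)(u - 5) / -16
  L_3(u) = (u + 1)(u - 1)(u - 3) / 48
Then P(u) = 10·L_0(u) + 6·L_1(u) - 22·L_2(u) - 218·L_3(u).
Expanding and collecting terms gives P(u) = -3u^3 + 6u^2 + u + 2.
Check: P(5) = -218. ✓

P(u) = -3u^3 + 6u^2 + u + 2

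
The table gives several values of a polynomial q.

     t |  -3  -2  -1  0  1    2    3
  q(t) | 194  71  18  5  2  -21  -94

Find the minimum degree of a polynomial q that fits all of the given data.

3

Forward differences of the values at t = -3, -2, -1, 0, 1, 2, 3:
  q  : 194  71  18  5  2  -21  -94
  Δ  : -123  -53  -13  -3  -23  -73
  Δ^2: 70  40  10  -20  -50
  Δ^3: -30  -30  -30  -30
  Δ^4: 0  0  0
  Δ^5: 0  0
  Δ^6: 0
The third differences are constant (-30) and nonzero, while all higher differences vanish, so the minimal degree is 3.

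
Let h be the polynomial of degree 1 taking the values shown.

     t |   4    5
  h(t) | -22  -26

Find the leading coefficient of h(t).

Write h(t) = at + b. Substituting each data point gives a linear system:
  4a + b = -22
  5a + b = -26
Solving the system yields a = -4, b = -6.
So h(t) = -4t - 6.
The leading coefficient is -4.

-4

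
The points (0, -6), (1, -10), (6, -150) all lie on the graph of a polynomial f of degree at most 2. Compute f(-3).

Write f(s) = as^2 + bs + c. Substituting each data point gives a linear system:
  c = -6
  a + b + c = -10
  36a + 6b + c = -150
Solving the system yields a = -4, b = 0, c = -6.
So f(s) = -4s² - 6.
Then f(-3) = -42.

-42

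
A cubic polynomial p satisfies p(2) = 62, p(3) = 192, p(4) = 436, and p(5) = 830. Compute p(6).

1410

Forward differences of the values at u = 2, 3, 4, 5:
  p  : 62  192  436  830
  Δ  : 130  244  394
  Δ^2: 114  150
  Δ^3: 36
The third differences are constant, confirming degree 3.
Interpolating (Newton forward form) and evaluating at u = 6 gives p(6) = 1410.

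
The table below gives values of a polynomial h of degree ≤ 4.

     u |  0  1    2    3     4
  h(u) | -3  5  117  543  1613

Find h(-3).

297

Forward differences of the values at u = 0, 1, 2, 3, 4:
  h  : -3  5  117  543  1613
  Δ  : 8  112  426  1070
  Δ^2: 104  314  644
  Δ^3: 210  330
  Δ^4: 120
The fourth differences are constant, confirming degree 4.
Interpolating (Newton forward form) and evaluating at u = -3 gives h(-3) = 297.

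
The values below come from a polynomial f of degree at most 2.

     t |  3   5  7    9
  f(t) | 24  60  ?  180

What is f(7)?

112

On equispaced nodes a degree-2 polynomial has vanishing third forward difference, so
  - f(3) + 3·f(5) - 3·f(7) + f(9) = 0.
Substituting the known values and solving for f(7):
  -3·f(7) = -336
  f(7) = 112.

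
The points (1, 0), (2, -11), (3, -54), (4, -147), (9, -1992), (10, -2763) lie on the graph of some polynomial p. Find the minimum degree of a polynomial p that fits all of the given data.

3

Divided differences on the nodes 1, 2, 3, 4, 9, 10:
  order 0: 0  -11  -54  -147  -1992  -2763
  order 1: -11  -43  -93  -369  -771
  order 2: -16  -25  -46  -67
  order 3: -3  -3  -3
  order 4: 0  0
  order 5: 0
The order-3 divided differences are all -3 (nonzero) and every higher order vanishes, so the data lies on a polynomial of degree exactly 3.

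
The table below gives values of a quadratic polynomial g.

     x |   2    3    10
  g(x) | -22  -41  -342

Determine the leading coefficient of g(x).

Write g(x) = ax^2 + bx + c. Substituting each data point gives a linear system:
  4a + 2b + c = -22
  9a + 3b + c = -41
  100a + 10b + c = -342
Solving the system yields a = -3, b = -4, c = -2.
So g(x) = -3x^2 - 4x - 2.
The leading coefficient is -3.

-3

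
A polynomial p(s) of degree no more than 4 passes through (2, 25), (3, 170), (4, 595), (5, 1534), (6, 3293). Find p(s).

p(s) = 3s^4 - 3s^3 + 2s^2 - 3s - 1

Write p(s) = as^4 + bs^3 + cs^2 + ds + e. Substituting each data point gives a linear system:
  16a + 8b + 4c + 2d + e = 25
  81a + 27b + 9c + 3d + e = 170
  256a + 64b + 16c + 4d + e = 595
  625a + 125b + 25c + 5d + e = 1534
  1296a + 216b + 36c + 6d + e = 3293
Solving the system yields a = 3, b = -3, c = 2, d = -3, e = -1.
So p(s) = 3s⁴ - 3s³ + 2s² - 3s - 1.
Check: p(2) = 25. ✓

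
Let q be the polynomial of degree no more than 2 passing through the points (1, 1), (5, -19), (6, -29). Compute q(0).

1

Using the Lagrange interpolation formula with nodes 1, 5, 6:
  L_0(u) = (u - 5)(u - 6) / 20
  L_1(u) = (u - 1)(u - 6) / -4
  L_2(u) = (u - 1)(u - 5) / 5
Then q(u) = 1·L_0(u) - 19·L_1(u) - 29·L_2(u).
Expanding and collecting terms gives q(u) = -u^2 + u + 1.
Evaluating at u = 0: q(0) = 1.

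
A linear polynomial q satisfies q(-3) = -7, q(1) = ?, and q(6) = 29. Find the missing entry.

The 2 known points determine the degree-1 polynomial uniquely.
Write q(n) = an + b. Substituting each data point gives a linear system:
  -3a + b = -7
  6a + b = 29
Solving the system yields a = 4, b = 5.
So q(n) = 4n + 5.
Then q(1) = 9.

9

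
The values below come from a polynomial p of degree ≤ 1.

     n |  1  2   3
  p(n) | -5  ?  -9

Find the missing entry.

On equispaced nodes a degree-1 polynomial has vanishing second forward difference, so
  p(1) - 2·p(2) + p(3) = 0.
Substituting the known values and solving for p(2):
  -2·p(2) = 14
  p(2) = -7.

-7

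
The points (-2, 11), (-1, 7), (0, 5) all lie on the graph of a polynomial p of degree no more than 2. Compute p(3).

Using the Lagrange interpolation formula with nodes -2, -1, 0:
  L_0(s) = (s + 1)s / 2
  L_1(s) = (s + 2)s / -1
  L_2(s) = (s + 2)(s + 1) / 2
Then p(s) = 11·L_0(s) + 7·L_1(s) + 5·L_2(s).
Expanding and collecting terms gives p(s) = s² - s + 5.
Evaluating at s = 3: p(3) = 11.

11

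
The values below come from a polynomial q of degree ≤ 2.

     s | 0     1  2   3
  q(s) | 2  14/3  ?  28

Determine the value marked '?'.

40/3

The 3 known points determine the degree-2 polynomial uniquely.
Write q(s) = as^2 + bs + c. Substituting each data point gives a linear system:
  c = 2
  a + b + c = 14/3
  9a + 3b + c = 28
Solving the system yields a = 3, b = -1/3, c = 2.
So q(s) = 3s^2 - (1/3)s + 2.
Then q(2) = 40/3.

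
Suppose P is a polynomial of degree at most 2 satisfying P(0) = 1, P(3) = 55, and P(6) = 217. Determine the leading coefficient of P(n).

Write P(n) = an^2 + bn + c. Substituting each data point gives a linear system:
  c = 1
  9a + 3b + c = 55
  36a + 6b + c = 217
Solving the system yields a = 6, b = 0, c = 1.
So P(n) = 6n² + 1.
The leading coefficient is 6.

6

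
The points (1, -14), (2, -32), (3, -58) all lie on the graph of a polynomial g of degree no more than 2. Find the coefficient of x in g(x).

Write g(x) = ax^2 + bx + c. Substituting each data point gives a linear system:
  a + b + c = -14
  4a + 2b + c = -32
  9a + 3b + c = -58
Solving the system yields a = -4, b = -6, c = -4.
So g(x) = -4x^2 - 6x - 4.
The coefficient of x is -6.

-6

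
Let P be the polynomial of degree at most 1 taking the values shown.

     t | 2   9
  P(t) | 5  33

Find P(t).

P(t) = 4t - 3

Write P(t) = at + b. Substituting each data point gives a linear system:
  2a + b = 5
  9a + b = 33
Solving the system yields a = 4, b = -3.
So P(t) = 4t - 3.
Check: P(9) = 33. ✓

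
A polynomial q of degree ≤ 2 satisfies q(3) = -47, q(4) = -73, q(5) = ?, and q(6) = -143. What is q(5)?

-105

On equispaced nodes a degree-2 polynomial has vanishing third forward difference, so
  - q(3) + 3·q(4) - 3·q(5) + q(6) = 0.
Substituting the known values and solving for q(5):
  -3·q(5) = 315
  q(5) = -105.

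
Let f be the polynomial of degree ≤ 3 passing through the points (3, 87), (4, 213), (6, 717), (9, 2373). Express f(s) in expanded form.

Write f(s) = as^3 + bs^2 + cs + d. Substituting each data point gives a linear system:
  27a + 9b + 3c + d = 87
  64a + 16b + 4c + d = 213
  216a + 36b + 6c + d = 717
  729a + 81b + 9c + d = 2373
Solving the system yields a = 3, b = 3, c = -6, d = -3.
So f(s) = 3s^3 + 3s^2 - 6s - 3.
Check: f(3) = 87. ✓

f(s) = 3s^3 + 3s^2 - 6s - 3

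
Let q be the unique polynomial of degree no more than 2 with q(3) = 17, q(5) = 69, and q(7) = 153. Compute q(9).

Write q(t) = at^2 + bt + c. Substituting each data point gives a linear system:
  9a + 3b + c = 17
  25a + 5b + c = 69
  49a + 7b + c = 153
Solving the system yields a = 4, b = -6, c = -1.
So q(t) = 4t^2 - 6t - 1.
Then q(9) = 269.

269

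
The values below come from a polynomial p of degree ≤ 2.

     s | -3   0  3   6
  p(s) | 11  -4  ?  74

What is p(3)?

On equispaced nodes a degree-2 polynomial has vanishing third forward difference, so
  - p(-3) + 3·p(0) - 3·p(3) + p(6) = 0.
Substituting the known values and solving for p(3):
  -3·p(3) = -51
  p(3) = 17.

17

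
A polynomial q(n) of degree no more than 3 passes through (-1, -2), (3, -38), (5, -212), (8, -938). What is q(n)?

q(n) = -2n^3 + n^2 + 3n - 2

Using the Lagrange interpolation formula with nodes -1, 3, 5, 8:
  L_0(n) = (n - 3)(n - 5)(n - 8) / -216
  L_1(n) = (n + 1)(n - 5)(n - 8) / 40
  L_2(n) = (n + 1)(n - 3)(n - 8) / -36
  L_3(n) = (n + 1)(n - 3)(n - 5) / 135
Then q(n) = -2·L_0(n) - 38·L_1(n) - 212·L_2(n) - 938·L_3(n).
Expanding and collecting terms gives q(n) = -2n^3 + n^2 + 3n - 2.
Check: q(8) = -938. ✓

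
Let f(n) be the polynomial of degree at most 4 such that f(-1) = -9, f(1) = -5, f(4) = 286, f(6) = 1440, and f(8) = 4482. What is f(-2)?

Write f(n) = an^4 + bn^3 + cn^2 + dn + e. Substituting each data point gives a linear system:
  a - b + c - d + e = -9
  a + b + c + d + e = -5
  256a + 64b + 16c + 4d + e = 286
  1296a + 216b + 36c + 6d + e = 1440
  4096a + 512b + 64c + 8d + e = 4482
Solving the system yields a = 1, b = 1, c = -2, d = 1, e = -6.
So f(n) = n⁴ + n³ - 2n² + n - 6.
Then f(-2) = -8.

-8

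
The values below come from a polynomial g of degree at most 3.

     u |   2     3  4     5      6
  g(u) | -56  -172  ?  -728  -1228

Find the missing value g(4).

The 4 known points determine the degree-3 polynomial uniquely.
Write g(u) = au^3 + bu^2 + cu + d. Substituting each data point gives a linear system:
  8a + 4b + 2c + d = -56
  27a + 9b + 3c + d = -172
  125a + 25b + 5c + d = -728
  216a + 36b + 6c + d = -1228
Solving the system yields a = -5, b = -4, c = -1, d = 2.
So g(u) = -5u^3 - 4u^2 - u + 2.
Then g(4) = -386.

-386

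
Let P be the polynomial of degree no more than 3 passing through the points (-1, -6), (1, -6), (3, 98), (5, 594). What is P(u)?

P(u) = 6u^3 - 5u^2 - 6u - 1

Write P(u) = au^3 + bu^2 + cu + d. Substituting each data point gives a linear system:
  -a + b - c + d = -6
  a + b + c + d = -6
  27a + 9b + 3c + d = 98
  125a + 25b + 5c + d = 594
Solving the system yields a = 6, b = -5, c = -6, d = -1.
So P(u) = 6u³ - 5u² - 6u - 1.
Check: P(-1) = -6. ✓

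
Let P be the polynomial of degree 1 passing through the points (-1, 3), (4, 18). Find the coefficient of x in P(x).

Write P(x) = ax + b. Substituting each data point gives a linear system:
  -a + b = 3
  4a + b = 18
Solving the system yields a = 3, b = 6.
So P(x) = 3x + 6.
The leading coefficient is 3.

3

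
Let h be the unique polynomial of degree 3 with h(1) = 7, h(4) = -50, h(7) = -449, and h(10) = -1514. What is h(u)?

h(u) = -2u^3 + 5u^2 - 2u + 6

Using the Lagrange interpolation formula with nodes 1, 4, 7, 10:
  L_0(u) = (u - 4)(u - 7)(u - 10) / -162
  L_1(u) = (u - 1)(u - 7)(u - 10) / 54
  L_2(u) = (u - 1)(u - 4)(u - 10) / -54
  L_3(u) = (u - 1)(u - 4)(u - 7) / 162
Then h(u) = 7·L_0(u) - 50·L_1(u) - 449·L_2(u) - 1514·L_3(u).
Expanding and collecting terms gives h(u) = -2u^3 + 5u^2 - 2u + 6.
Check: h(10) = -1514. ✓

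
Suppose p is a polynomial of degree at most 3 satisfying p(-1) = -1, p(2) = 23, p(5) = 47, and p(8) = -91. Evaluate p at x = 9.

-201

Forward differences of the values at x = -1, 2, 5, 8:
  p  : -1  23  47  -91
  Δ  : 24  24  -138
  Δ^2: 0  -162
  Δ^3: -162
The third differences are constant, confirming degree 3.
Interpolating (Newton forward form) and evaluating at x = 9 gives p(9) = -201.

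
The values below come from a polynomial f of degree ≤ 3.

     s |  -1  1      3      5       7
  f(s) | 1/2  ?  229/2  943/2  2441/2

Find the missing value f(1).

11/2

The 4 known points determine the degree-3 polynomial uniquely.
Write f(s) = as^3 + bs^2 + cs + d. Substituting each data point gives a linear system:
  -a + b - c + d = 1/2
  27a + 9b + 3c + d = 229/2
  125a + 25b + 5c + d = 943/2
  343a + 49b + 7c + d = 2441/2
Solving the system yields a = 3, b = 4, c = -1/2, d = -1.
So f(s) = 3s^3 + 4s^2 - (1/2)s - 1.
Then f(1) = 11/2.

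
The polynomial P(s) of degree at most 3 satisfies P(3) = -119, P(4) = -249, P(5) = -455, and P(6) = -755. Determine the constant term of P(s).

-5

Write P(s) = as^3 + bs^2 + cs + d. Substituting each data point gives a linear system:
  27a + 9b + 3c + d = -119
  64a + 16b + 4c + d = -249
  125a + 25b + 5c + d = -455
  216a + 36b + 6c + d = -755
Solving the system yields a = -3, b = -2, c = -5, d = -5.
So P(s) = -3s^3 - 2s^2 - 5s - 5.
The constant term is -5.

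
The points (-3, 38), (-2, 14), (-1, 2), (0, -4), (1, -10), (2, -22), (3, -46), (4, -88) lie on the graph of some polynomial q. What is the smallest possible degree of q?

Forward differences of the values at s = -3, -2, -1, 0, 1, 2, 3, 4:
  q  : 38  14  2  -4  -10  -22  -46  -88
  Δ  : -24  -12  -6  -6  -12  -24  -42
  Δ^2: 12  6  0  -6  -12  -18
  Δ^3: -6  -6  -6  -6  -6
  Δ^4: 0  0  0  0
  Δ^5: 0  0  0
  Δ^6: 0  0
  Δ^7: 0
The third differences are constant (-6) and nonzero, while all higher differences vanish, so the minimal degree is 3.

3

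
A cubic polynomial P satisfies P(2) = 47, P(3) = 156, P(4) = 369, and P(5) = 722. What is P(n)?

Using the Lagrange interpolation formula with nodes 2, 3, 4, 5:
  L_0(n) = (n - 3)(n - 4)(n - 5) / -6
  L_1(n) = (n - 2)(n - 4)(n - 5) / 2
  L_2(n) = (n - 2)(n - 3)(n - 5) / -2
  L_3(n) = (n - 2)(n - 3)(n - 4) / 6
Then P(n) = 47·L_0(n) + 156·L_1(n) + 369·L_2(n) + 722·L_3(n).
Expanding and collecting terms gives P(n) = 6n^3 - 2n^2 + 5n - 3.
Check: P(3) = 156. ✓

P(n) = 6n^3 - 2n^2 + 5n - 3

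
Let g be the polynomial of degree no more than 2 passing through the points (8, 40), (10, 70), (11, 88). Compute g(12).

Write g(s) = as^2 + bs + c. Substituting each data point gives a linear system:
  64a + 8b + c = 40
  100a + 10b + c = 70
  121a + 11b + c = 88
Solving the system yields a = 1, b = -3, c = 0.
So g(s) = s^2 - 3s.
Then g(12) = 108.

108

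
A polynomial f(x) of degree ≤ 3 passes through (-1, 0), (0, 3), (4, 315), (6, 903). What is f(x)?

f(x) = 3x^3 + 6x^2 + 6x + 3

Using the Lagrange interpolation formula with nodes -1, 0, 4, 6:
  L_0(x) = x(x - 4)(x - 6) / -35
  L_1(x) = (x + 1)(x - 4)(x - 6) / 24
  L_2(x) = (x + 1)x(x - 6) / -40
  L_3(x) = (x + 1)x(x - 4) / 84
Then f(x) = 0·L_0(x) + 3·L_1(x) + 315·L_2(x) + 903·L_3(x).
Expanding and collecting terms gives f(x) = 3x^3 + 6x^2 + 6x + 3.
Check: f(-1) = 0. ✓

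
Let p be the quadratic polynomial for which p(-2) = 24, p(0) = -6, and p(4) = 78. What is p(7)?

267

Using the Lagrange interpolation formula with nodes -2, 0, 4:
  L_0(u) = u(u - 4) / 12
  L_1(u) = (u + 2)(u - 4) / -8
  L_2(u) = (u + 2)u / 24
Then p(u) = 24·L_0(u) - 6·L_1(u) + 78·L_2(u).
Expanding and collecting terms gives p(u) = 6u^2 - 3u - 6.
Evaluating at u = 7: p(7) = 267.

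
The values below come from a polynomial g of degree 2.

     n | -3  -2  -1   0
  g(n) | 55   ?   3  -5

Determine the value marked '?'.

23

The 3 known points determine the degree-2 polynomial uniquely.
Write g(n) = an^2 + bn + c. Substituting each data point gives a linear system:
  9a - 3b + c = 55
  a - b + c = 3
  c = -5
Solving the system yields a = 6, b = -2, c = -5.
So g(n) = 6n² - 2n - 5.
Then g(-2) = 23.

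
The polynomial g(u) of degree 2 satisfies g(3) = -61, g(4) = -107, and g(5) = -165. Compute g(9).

Using the Lagrange interpolation formula with nodes 3, 4, 5:
  L_0(u) = (u - 4)(u - 5) / 2
  L_1(u) = (u - 3)(u - 5) / -1
  L_2(u) = (u - 3)(u - 4) / 2
Then g(u) = -61·L_0(u) - 107·L_1(u) - 165·L_2(u).
Expanding and collecting terms gives g(u) = -6u^2 - 4u + 5.
Evaluating at u = 9: g(9) = -517.

-517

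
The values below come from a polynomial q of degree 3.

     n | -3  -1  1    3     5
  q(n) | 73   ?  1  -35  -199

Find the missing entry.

On equispaced nodes a degree-3 polynomial has vanishing fourth forward difference, so
  q(-3) - 4·q(-1) + 6·q(1) - 4·q(3) + q(5) = 0.
Substituting the known values and solving for q(-1):
  -4·q(-1) = -20
  q(-1) = 5.

5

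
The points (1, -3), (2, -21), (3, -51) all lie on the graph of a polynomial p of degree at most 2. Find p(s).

Using the Lagrange interpolation formula with nodes 1, 2, 3:
  L_0(s) = (s - 2)(s - 3) / 2
  L_1(s) = (s - 1)(s - 3) / -1
  L_2(s) = (s - 1)(s - 2) / 2
Then p(s) = -3·L_0(s) - 21·L_1(s) - 51·L_2(s).
Expanding and collecting terms gives p(s) = -6s^2 + 3.
Check: p(1) = -3. ✓

p(s) = -6s^2 + 3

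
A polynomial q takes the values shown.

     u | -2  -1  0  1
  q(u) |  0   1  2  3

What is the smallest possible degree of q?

1

Forward differences of the values at u = -2, -1, 0, 1:
  q  : 0  1  2  3
  Δ  : 1  1  1
  Δ^2: 0  0
  Δ^3: 0
The first differences are constant (1) and nonzero, while all higher differences vanish, so the minimal degree is 1.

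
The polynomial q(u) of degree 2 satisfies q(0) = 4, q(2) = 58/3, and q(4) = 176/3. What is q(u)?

q(u) = 3u^2 + (5/3)u + 4

Write q(u) = au^2 + bu + c. Substituting each data point gives a linear system:
  c = 4
  4a + 2b + c = 58/3
  16a + 4b + c = 176/3
Solving the system yields a = 3, b = 5/3, c = 4.
So q(u) = 3u^2 + (5/3)u + 4.
Check: q(2) = 58/3. ✓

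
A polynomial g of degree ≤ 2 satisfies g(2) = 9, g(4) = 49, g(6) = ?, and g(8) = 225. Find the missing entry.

121

On equispaced nodes a degree-2 polynomial has vanishing third forward difference, so
  - g(2) + 3·g(4) - 3·g(6) + g(8) = 0.
Substituting the known values and solving for g(6):
  -3·g(6) = -363
  g(6) = 121.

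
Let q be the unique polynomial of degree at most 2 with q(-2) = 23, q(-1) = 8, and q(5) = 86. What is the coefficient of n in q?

Write q(n) = an^2 + bn + c. Substituting each data point gives a linear system:
  4a - 2b + c = 23
  a - b + c = 8
  25a + 5b + c = 86
Solving the system yields a = 4, b = -3, c = 1.
So q(n) = 4n^2 - 3n + 1.
The coefficient of n is -3.

-3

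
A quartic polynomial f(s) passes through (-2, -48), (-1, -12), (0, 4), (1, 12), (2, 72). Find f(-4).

12

Write f(s) = as^4 + bs^3 + cs^2 + ds + e. Substituting each data point gives a linear system:
  16a - 8b + 4c - 2d + e = -48
  a - b + c - d + e = -12
  e = 4
  a + b + c + d + e = 12
  16a + 8b + 4c + 2d + e = 72
Solving the system yields a = 2, b = 6, c = -6, d = 6, e = 4.
So f(s) = 2s⁴ + 6s³ - 6s² + 6s + 4.
Then f(-4) = 12.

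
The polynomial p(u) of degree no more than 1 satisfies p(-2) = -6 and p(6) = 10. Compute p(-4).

Write p(u) = au + b. Substituting each data point gives a linear system:
  -2a + b = -6
  6a + b = 10
Solving the system yields a = 2, b = -2.
So p(u) = 2u - 2.
Then p(-4) = -10.

-10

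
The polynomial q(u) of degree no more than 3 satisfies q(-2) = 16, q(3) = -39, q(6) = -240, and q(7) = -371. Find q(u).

Write q(u) = au^3 + bu^2 + cu + d. Substituting each data point gives a linear system:
  -8a + 4b - 2c + d = 16
  27a + 9b + 3c + d = -39
  216a + 36b + 6c + d = -240
  343a + 49b + 7c + d = -371
Solving the system yields a = -1, b = 0, c = -4, d = 0.
So q(u) = -u^3 - 4u.
Check: q(3) = -39. ✓

q(u) = -u^3 - 4u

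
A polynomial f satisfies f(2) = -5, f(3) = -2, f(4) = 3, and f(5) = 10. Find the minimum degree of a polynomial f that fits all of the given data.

2

Forward differences of the values at t = 2, 3, 4, 5:
  f  : -5  -2  3  10
  Δ  : 3  5  7
  Δ^2: 2  2
  Δ^3: 0
The second differences are constant (2) and nonzero, while all higher differences vanish, so the minimal degree is 2.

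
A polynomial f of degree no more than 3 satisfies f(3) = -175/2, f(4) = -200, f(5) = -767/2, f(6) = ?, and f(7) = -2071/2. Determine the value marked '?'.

The 4 known points determine the degree-3 polynomial uniquely.
Write f(x) = ax^3 + bx^2 + cx + d. Substituting each data point gives a linear system:
  27a + 9b + 3c + d = -175/2
  64a + 16b + 4c + d = -200
  125a + 25b + 5c + d = -767/2
  343a + 49b + 7c + d = -2071/2
Solving the system yields a = -3, b = 1/2, c = -5, d = 4.
So f(x) = -3x^3 + (1/2)x^2 - 5x + 4.
Then f(6) = -656.

-656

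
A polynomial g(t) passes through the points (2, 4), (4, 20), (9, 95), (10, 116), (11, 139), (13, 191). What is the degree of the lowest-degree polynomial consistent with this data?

Divided differences on the nodes 2, 4, 9, 10, 11, 13:
  order 0: 4  20  95  116  139  191
  order 1: 8  15  21  23  26
  order 2: 1  1  1  1
  order 3: 0  0  0
  order 4: 0  0
  order 5: 0
The order-2 divided differences are all 1 (nonzero) and every higher order vanishes, so the data lies on a polynomial of degree exactly 2.

2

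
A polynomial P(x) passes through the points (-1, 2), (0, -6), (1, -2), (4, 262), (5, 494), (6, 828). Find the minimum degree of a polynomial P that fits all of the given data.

Divided differences on the nodes -1, 0, 1, 4, 5, 6:
  order 0: 2  -6  -2  262  494  828
  order 1: -8  4  88  232  334
  order 2: 6  21  36  51
  order 3: 3  3  3
  order 4: 0  0
  order 5: 0
The order-3 divided differences are all 3 (nonzero) and every higher order vanishes, so the data lies on a polynomial of degree exactly 3.

3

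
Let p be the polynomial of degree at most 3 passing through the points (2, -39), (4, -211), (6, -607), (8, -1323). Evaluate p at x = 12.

-4099

Using the Lagrange interpolation formula with nodes 2, 4, 6, 8:
  L_0(x) = (x - 4)(x - 6)(x - 8) / -48
  L_1(x) = (x - 2)(x - 6)(x - 8) / 16
  L_2(x) = (x - 2)(x - 4)(x - 8) / -16
  L_3(x) = (x - 2)(x - 4)(x - 6) / 48
Then p(x) = -39·L_0(x) - 211·L_1(x) - 607·L_2(x) - 1323·L_3(x).
Expanding and collecting terms gives p(x) = -2x^3 - 4x^2 - 6x + 5.
Evaluating at x = 12: p(12) = -4099.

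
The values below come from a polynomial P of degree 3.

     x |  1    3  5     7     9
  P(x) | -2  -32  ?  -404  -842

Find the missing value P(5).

On equispaced nodes a degree-3 polynomial has vanishing fourth forward difference, so
  P(1) - 4·P(3) + 6·P(5) - 4·P(7) + P(9) = 0.
Substituting the known values and solving for P(5):
  6·P(5) = -900
  P(5) = -150.

-150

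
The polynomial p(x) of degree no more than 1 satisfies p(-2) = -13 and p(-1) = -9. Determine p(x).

p(x) = 4x - 5

Write p(x) = ax + b. Substituting each data point gives a linear system:
  -2a + b = -13
  -a + b = -9
Solving the system yields a = 4, b = -5.
So p(x) = 4x - 5.
Check: p(-1) = -9. ✓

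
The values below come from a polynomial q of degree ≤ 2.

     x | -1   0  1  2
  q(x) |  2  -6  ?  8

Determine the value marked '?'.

The 3 known points determine the degree-2 polynomial uniquely.
Write q(x) = ax^2 + bx + c. Substituting each data point gives a linear system:
  a - b + c = 2
  c = -6
  4a + 2b + c = 8
Solving the system yields a = 5, b = -3, c = -6.
So q(x) = 5x^2 - 3x - 6.
Then q(1) = -4.

-4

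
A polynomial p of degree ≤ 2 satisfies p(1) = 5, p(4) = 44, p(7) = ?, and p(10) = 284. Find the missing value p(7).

137

The 3 known points determine the degree-2 polynomial uniquely.
Write p(t) = at^2 + bt + c. Substituting each data point gives a linear system:
  a + b + c = 5
  16a + 4b + c = 44
  100a + 10b + c = 284
Solving the system yields a = 3, b = -2, c = 4.
So p(t) = 3t² - 2t + 4.
Then p(7) = 137.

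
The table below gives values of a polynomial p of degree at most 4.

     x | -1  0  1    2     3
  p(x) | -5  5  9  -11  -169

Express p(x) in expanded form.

p(x) = -4x^4 + 5x^3 + x^2 + 2x + 5

Write p(x) = ax^4 + bx^3 + cx^2 + dx + e. Substituting each data point gives a linear system:
  a - b + c - d + e = -5
  e = 5
  a + b + c + d + e = 9
  16a + 8b + 4c + 2d + e = -11
  81a + 27b + 9c + 3d + e = -169
Solving the system yields a = -4, b = 5, c = 1, d = 2, e = 5.
So p(x) = -4x⁴ + 5x³ + x² + 2x + 5.
Check: p(3) = -169. ✓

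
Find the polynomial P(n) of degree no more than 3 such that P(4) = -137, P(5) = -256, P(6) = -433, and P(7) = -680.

P(n) = -2n^3 + n^2 - 6n - 1

Write P(n) = an^3 + bn^2 + cn + d. Substituting each data point gives a linear system:
  64a + 16b + 4c + d = -137
  125a + 25b + 5c + d = -256
  216a + 36b + 6c + d = -433
  343a + 49b + 7c + d = -680
Solving the system yields a = -2, b = 1, c = -6, d = -1.
So P(n) = -2n^3 + n^2 - 6n - 1.
Check: P(4) = -137. ✓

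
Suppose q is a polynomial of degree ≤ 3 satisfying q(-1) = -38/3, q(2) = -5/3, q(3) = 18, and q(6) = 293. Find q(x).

Write q(x) = ax^3 + bx^2 + cx + d. Substituting each data point gives a linear system:
  -a + b - c + d = -38/3
  8a + 4b + 2c + d = -5/3
  27a + 9b + 3c + d = 18
  216a + 36b + 6c + d = 293
Solving the system yields a = 2, b = -4, c = 5/3, d = -5.
So q(x) = 2x^3 - 4x^2 + (5/3)x - 5.
Check: q(3) = 18. ✓

q(x) = 2x^3 - 4x^2 + (5/3)x - 5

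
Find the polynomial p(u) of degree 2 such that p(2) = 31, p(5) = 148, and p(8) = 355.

Write p(u) = au^2 + bu + c. Substituting each data point gives a linear system:
  4a + 2b + c = 31
  25a + 5b + c = 148
  64a + 8b + c = 355
Solving the system yields a = 5, b = 4, c = 3.
So p(u) = 5u^2 + 4u + 3.
Check: p(8) = 355. ✓

p(u) = 5u^2 + 4u + 3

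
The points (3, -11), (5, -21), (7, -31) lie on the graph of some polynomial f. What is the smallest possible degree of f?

Divided differences on the nodes 3, 5, 7:
  order 0: -11  -21  -31
  order 1: -5  -5
  order 2: 0
The order-1 divided differences are all -5 (nonzero) and every higher order vanishes, so the data lies on a polynomial of degree exactly 1.

1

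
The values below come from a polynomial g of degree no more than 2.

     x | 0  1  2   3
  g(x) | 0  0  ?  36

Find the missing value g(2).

On equispaced nodes a degree-2 polynomial has vanishing third forward difference, so
  - g(0) + 3·g(1) - 3·g(2) + g(3) = 0.
Substituting the known values and solving for g(2):
  -3·g(2) = -36
  g(2) = 12.

12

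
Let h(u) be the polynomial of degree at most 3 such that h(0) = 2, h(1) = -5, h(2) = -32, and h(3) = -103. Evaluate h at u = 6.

-820

Using the Lagrange interpolation formula with nodes 0, 1, 2, 3:
  L_0(u) = (u - 1)(u - 2)(u - 3) / -6
  L_1(u) = u(u - 2)(u - 3) / 2
  L_2(u) = u(u - 1)(u - 3) / -2
  L_3(u) = u(u - 1)(u - 2) / 6
Then h(u) = 2·L_0(u) - 5·L_1(u) - 32·L_2(u) - 103·L_3(u).
Expanding and collecting terms gives h(u) = -4u³ + 2u² - 5u + 2.
Evaluating at u = 6: h(6) = -820.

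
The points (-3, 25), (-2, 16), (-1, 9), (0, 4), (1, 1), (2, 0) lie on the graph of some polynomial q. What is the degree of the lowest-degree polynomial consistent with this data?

2

Forward differences of the values at n = -3, -2, -1, 0, 1, 2:
  q  : 25  16  9  4  1  0
  Δ  : -9  -7  -5  -3  -1
  Δ^2: 2  2  2  2
  Δ^3: 0  0  0
  Δ^4: 0  0
  Δ^5: 0
The second differences are constant (2) and nonzero, while all higher differences vanish, so the minimal degree is 2.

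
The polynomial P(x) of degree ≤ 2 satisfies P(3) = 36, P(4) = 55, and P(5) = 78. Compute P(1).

10

Write P(x) = ax^2 + bx + c. Substituting each data point gives a linear system:
  9a + 3b + c = 36
  16a + 4b + c = 55
  25a + 5b + c = 78
Solving the system yields a = 2, b = 5, c = 3.
So P(x) = 2x^2 + 5x + 3.
Then P(1) = 10.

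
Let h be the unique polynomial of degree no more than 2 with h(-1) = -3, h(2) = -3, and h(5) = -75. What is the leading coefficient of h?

Write h(t) = at^2 + bt + c. Substituting each data point gives a linear system:
  a - b + c = -3
  4a + 2b + c = -3
  25a + 5b + c = -75
Solving the system yields a = -4, b = 4, c = 5.
So h(t) = -4t^2 + 4t + 5.
The leading coefficient is -4.

-4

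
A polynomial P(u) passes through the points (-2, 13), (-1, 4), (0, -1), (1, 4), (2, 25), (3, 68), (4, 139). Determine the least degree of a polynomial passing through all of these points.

3

Forward differences of the values at u = -2, -1, 0, 1, 2, 3, 4:
  P  : 13  4  -1  4  25  68  139
  Δ  : -9  -5  5  21  43  71
  Δ^2: 4  10  16  22  28
  Δ^3: 6  6  6  6
  Δ^4: 0  0  0
  Δ^5: 0  0
  Δ^6: 0
The third differences are constant (6) and nonzero, while all higher differences vanish, so the minimal degree is 3.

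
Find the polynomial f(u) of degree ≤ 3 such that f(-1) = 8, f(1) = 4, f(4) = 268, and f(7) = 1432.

f(u) = 4u^3 + 2u^2 - 6u + 4

Write f(u) = au^3 + bu^2 + cu + d. Substituting each data point gives a linear system:
  -a + b - c + d = 8
  a + b + c + d = 4
  64a + 16b + 4c + d = 268
  343a + 49b + 7c + d = 1432
Solving the system yields a = 4, b = 2, c = -6, d = 4.
So f(u) = 4u³ + 2u² - 6u + 4.
Check: f(7) = 1432. ✓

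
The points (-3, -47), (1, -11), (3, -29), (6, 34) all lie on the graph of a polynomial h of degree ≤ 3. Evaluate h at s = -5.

Write h(s) = as^3 + bs^2 + cs + d. Substituting each data point gives a linear system:
  -27a + 9b - 3c + d = -47
  a + b + c + d = -11
  27a + 9b + 3c + d = -29
  216a + 36b + 6c + d = 34
Solving the system yields a = 1, b = -4, c = -6, d = -2.
So h(s) = s^3 - 4s^2 - 6s - 2.
Then h(-5) = -197.

-197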